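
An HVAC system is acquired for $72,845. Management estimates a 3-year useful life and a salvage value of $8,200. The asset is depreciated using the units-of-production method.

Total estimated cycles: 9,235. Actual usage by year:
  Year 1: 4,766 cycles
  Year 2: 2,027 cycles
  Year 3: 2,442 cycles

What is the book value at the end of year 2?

$25,294

Depreciable base = $72,845 − $8,200 = $64,645.
Rate = $64,645 / 9,235 cycles = $7 per cycle.
Year 1: 4,766 × $7 = $33,362. Book value $39,483.
Year 2: 2,027 × $7 = $14,189. Book value $25,294.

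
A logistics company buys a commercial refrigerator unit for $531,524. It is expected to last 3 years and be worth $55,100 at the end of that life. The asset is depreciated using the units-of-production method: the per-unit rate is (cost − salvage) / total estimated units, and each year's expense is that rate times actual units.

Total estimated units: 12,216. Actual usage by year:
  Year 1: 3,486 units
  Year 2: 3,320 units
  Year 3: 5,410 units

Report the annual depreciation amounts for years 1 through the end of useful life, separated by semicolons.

$135,954; $129,480; $210,990

Depreciable base = $531,524 − $55,100 = $476,424.
Rate = $476,424 / 12,216 units = $39 per unit.
Year 1: 3,486 × $39 = $135,954. Book value $395,570.
Year 2: 3,320 × $39 = $129,480. Book value $266,090.
Year 3: 5,410 × $39 = $210,990. Book value $55,100.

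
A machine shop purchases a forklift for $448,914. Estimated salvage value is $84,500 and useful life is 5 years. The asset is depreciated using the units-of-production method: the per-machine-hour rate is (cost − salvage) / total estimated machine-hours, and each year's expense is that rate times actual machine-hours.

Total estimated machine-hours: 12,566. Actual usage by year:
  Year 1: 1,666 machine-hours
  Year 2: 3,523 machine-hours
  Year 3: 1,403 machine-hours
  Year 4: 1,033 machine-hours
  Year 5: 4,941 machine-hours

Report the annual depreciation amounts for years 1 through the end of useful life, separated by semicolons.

$48,314; $102,167; $40,687; $29,957; $143,289

Depreciable base = $448,914 − $84,500 = $364,414.
Rate = $364,414 / 12,566 machine-hours = $29 per machine-hour.
Year 1: 1,666 × $29 = $48,314. Book value $400,600.
Year 2: 3,523 × $29 = $102,167. Book value $298,433.
Year 3: 1,403 × $29 = $40,687. Book value $257,746.
Year 4: 1,033 × $29 = $29,957. Book value $227,789.
Year 5: 4,941 × $29 = $143,289. Book value $84,500.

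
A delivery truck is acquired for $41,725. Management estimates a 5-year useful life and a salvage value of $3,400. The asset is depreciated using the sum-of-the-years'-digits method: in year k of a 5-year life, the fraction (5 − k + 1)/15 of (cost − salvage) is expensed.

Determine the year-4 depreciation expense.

Depreciable base = $41,725 − $3,400 = $38,325.
Sum of the years' digits = 5+4+3+2+1 = 15.
Year 1: $38,325 × 5/15 = $12,775. Book value $28,950.
Year 2: $38,325 × 4/15 = $10,220. Book value $18,730.
Year 3: $38,325 × 3/15 = $7,665. Book value $11,065.
Year 4: $38,325 × 2/15 = $5,110. Book value $5,955.

$5,110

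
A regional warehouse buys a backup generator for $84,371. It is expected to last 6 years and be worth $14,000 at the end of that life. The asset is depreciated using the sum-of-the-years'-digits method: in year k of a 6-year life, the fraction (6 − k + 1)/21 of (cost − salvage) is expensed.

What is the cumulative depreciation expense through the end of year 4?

$60,318

Depreciable base = $84,371 − $14,000 = $70,371.
Sum of the years' digits = 6+5+4+3+2+1 = 21.
Year 1: $70,371 × 6/21 = $20,106. Book value $64,265.
Year 2: $70,371 × 5/21 = $16,755. Book value $47,510.
Year 3: $70,371 × 4/21 = $13,404. Book value $34,106.
Year 4: $70,371 × 3/21 = $10,053. Book value $24,053.
Accumulated through year 4 = $84,371 − $24,053 = $60,318.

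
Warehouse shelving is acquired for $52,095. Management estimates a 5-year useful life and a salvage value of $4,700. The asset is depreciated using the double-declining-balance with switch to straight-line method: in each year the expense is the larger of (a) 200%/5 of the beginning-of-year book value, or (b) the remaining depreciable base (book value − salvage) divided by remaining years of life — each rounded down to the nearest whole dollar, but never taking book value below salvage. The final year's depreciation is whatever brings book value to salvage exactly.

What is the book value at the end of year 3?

$11,253

Depreciable base = $52,095 − $4,700 = $47,395.
Year 1: DB = ⌊$52,095 × 200%/5⌋ = $20,838; SL = ⌊$47,395/5⌋ = $9,479 → take DB $20,838. Book value $31,257.
Year 2: DB = ⌊$31,257 × 200%/5⌋ = $12,502; SL = ⌊$26,557/4⌋ = $6,639 → take DB $12,502. Book value $18,755.
Year 3: DB = ⌊$18,755 × 200%/5⌋ = $7,502; SL = ⌊$14,055/3⌋ = $4,685 → take DB $7,502. Book value $11,253.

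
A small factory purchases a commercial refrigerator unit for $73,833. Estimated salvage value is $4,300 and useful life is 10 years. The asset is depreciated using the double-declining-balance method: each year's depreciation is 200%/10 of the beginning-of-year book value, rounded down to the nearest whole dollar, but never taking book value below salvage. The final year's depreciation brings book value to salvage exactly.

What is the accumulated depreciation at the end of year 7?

Depreciable base = $73,833 − $4,300 = $69,533.
Year 1: ⌊$73,833 × 200%/10⌋ = $14,766. Book value $59,067.
Year 2: ⌊$59,067 × 200%/10⌋ = $11,813. Book value $47,254.
Year 3: ⌊$47,254 × 200%/10⌋ = $9,450. Book value $37,804.
Year 4: ⌊$37,804 × 200%/10⌋ = $7,560. Book value $30,244.
Year 5: ⌊$30,244 × 200%/10⌋ = $6,048. Book value $24,196.
Year 6: ⌊$24,196 × 200%/10⌋ = $4,839. Book value $19,357.
Year 7: ⌊$19,357 × 200%/10⌋ = $3,871. Book value $15,486.
Accumulated through year 7 = $73,833 − $15,486 = $58,347.

$58,347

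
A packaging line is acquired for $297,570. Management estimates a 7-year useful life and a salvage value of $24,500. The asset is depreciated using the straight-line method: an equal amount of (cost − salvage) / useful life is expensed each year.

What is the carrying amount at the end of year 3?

Depreciable base = $297,570 − $24,500 = $273,070.
Annual expense = $273,070 / 7 = $39,010.
End of year 1: book value $258,560.
End of year 2: book value $219,550.
End of year 3: book value $180,540.

$180,540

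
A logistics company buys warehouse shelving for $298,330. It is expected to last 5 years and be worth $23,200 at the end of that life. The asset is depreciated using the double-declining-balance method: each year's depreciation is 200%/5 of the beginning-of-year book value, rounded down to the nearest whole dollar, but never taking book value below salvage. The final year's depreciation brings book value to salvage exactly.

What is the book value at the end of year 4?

$38,664

Depreciable base = $298,330 − $23,200 = $275,130.
Year 1: ⌊$298,330 × 200%/5⌋ = $119,332. Book value $178,998.
Year 2: ⌊$178,998 × 200%/5⌋ = $71,599. Book value $107,399.
Year 3: ⌊$107,399 × 200%/5⌋ = $42,959. Book value $64,440.
Year 4: ⌊$64,440 × 200%/5⌋ = $25,776. Book value $38,664.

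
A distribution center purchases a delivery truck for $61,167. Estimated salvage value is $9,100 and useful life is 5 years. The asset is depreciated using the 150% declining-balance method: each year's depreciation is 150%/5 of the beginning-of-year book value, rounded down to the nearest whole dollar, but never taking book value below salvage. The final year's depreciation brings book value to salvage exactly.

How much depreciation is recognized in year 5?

Depreciable base = $61,167 − $9,100 = $52,067.
Year 1: ⌊$61,167 × 150%/5⌋ = $18,350. Book value $42,817.
Year 2: ⌊$42,817 × 150%/5⌋ = $12,845. Book value $29,972.
Year 3: ⌊$29,972 × 150%/5⌋ = $8,991. Book value $20,981.
Year 4: ⌊$20,981 × 150%/5⌋ = $6,294. Book value $14,687.
Year 5 (final): $14,687 − $9,100 = $5,587. Book value $9,100.

$5,587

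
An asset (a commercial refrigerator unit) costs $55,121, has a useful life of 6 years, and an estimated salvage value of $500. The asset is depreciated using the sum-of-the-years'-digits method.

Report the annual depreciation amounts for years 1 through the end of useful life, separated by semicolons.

$15,606; $13,005; $10,404; $7,803; $5,202; $2,601

Depreciable base = $55,121 − $500 = $54,621.
Sum of the years' digits = 6+5+4+3+2+1 = 21.
Year 1: $54,621 × 6/21 = $15,606. Book value $39,515.
Year 2: $54,621 × 5/21 = $13,005. Book value $26,510.
Year 3: $54,621 × 4/21 = $10,404. Book value $16,106.
Year 4: $54,621 × 3/21 = $7,803. Book value $8,303.
Year 5: $54,621 × 2/21 = $5,202. Book value $3,101.
Year 6: $54,621 × 1/21 = $2,601. Book value $500.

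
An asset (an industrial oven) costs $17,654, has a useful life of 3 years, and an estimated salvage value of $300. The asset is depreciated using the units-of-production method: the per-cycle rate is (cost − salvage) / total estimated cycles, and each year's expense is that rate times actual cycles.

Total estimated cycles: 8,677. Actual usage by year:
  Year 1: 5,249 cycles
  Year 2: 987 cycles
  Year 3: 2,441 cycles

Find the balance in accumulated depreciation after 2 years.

Depreciable base = $17,654 − $300 = $17,354.
Rate = $17,354 / 8,677 cycles = $2 per cycle.
Year 1: 5,249 × $2 = $10,498. Book value $7,156.
Year 2: 987 × $2 = $1,974. Book value $5,182.
Accumulated through year 2 = $17,654 − $5,182 = $12,472.

$12,472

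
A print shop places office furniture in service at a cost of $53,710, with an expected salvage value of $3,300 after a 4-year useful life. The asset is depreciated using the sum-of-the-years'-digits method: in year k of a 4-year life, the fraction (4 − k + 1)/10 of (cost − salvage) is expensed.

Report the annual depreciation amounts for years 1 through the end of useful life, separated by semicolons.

$20,164; $15,123; $10,082; $5,041

Depreciable base = $53,710 − $3,300 = $50,410.
Sum of the years' digits = 4+3+2+1 = 10.
Year 1: $50,410 × 4/10 = $20,164. Book value $33,546.
Year 2: $50,410 × 3/10 = $15,123. Book value $18,423.
Year 3: $50,410 × 2/10 = $10,082. Book value $8,341.
Year 4: $50,410 × 1/10 = $5,041. Book value $3,300.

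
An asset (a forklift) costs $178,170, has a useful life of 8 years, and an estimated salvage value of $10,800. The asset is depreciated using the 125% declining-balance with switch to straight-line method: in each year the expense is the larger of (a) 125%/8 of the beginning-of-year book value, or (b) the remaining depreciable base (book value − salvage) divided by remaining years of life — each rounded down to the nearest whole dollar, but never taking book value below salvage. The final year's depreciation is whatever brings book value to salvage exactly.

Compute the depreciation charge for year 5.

Depreciable base = $178,170 − $10,800 = $167,370.
Year 1: DB = ⌊$178,170 × 125%/8⌋ = $27,839; SL = ⌊$167,370/8⌋ = $20,921 → take DB $27,839. Book value $150,331.
Year 2: DB = ⌊$150,331 × 125%/8⌋ = $23,489; SL = ⌊$139,531/7⌋ = $19,933 → take DB $23,489. Book value $126,842.
Year 3: DB = ⌊$126,842 × 125%/8⌋ = $19,819; SL = ⌊$116,042/6⌋ = $19,340 → take DB $19,819. Book value $107,023.
Year 4: DB = ⌊$107,023 × 125%/8⌋ = $16,722; SL = ⌊$96,223/5⌋ = $19,244 → take SL $19,244. Book value $87,779.
Year 5: DB = ⌊$87,779 × 125%/8⌋ = $13,715; SL = ⌊$76,979/4⌋ = $19,244 → take SL $19,244. Book value $68,535.

$19,244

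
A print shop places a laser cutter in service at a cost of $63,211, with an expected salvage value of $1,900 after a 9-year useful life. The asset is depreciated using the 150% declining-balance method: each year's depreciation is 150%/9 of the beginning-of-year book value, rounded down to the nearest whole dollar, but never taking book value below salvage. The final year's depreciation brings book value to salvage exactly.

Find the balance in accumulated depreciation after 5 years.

Depreciable base = $63,211 − $1,900 = $61,311.
Year 1: ⌊$63,211 × 150%/9⌋ = $10,535. Book value $52,676.
Year 2: ⌊$52,676 × 150%/9⌋ = $8,779. Book value $43,897.
Year 3: ⌊$43,897 × 150%/9⌋ = $7,316. Book value $36,581.
Year 4: ⌊$36,581 × 150%/9⌋ = $6,096. Book value $30,485.
Year 5: ⌊$30,485 × 150%/9⌋ = $5,080. Book value $25,405.
Accumulated through year 5 = $63,211 − $25,405 = $37,806.

$37,806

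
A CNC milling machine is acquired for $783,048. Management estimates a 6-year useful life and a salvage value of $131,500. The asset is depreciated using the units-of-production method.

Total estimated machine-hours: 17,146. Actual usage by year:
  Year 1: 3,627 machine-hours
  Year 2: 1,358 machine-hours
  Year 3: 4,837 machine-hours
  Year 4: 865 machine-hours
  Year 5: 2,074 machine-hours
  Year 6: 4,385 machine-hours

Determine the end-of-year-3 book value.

Depreciable base = $783,048 − $131,500 = $651,548.
Rate = $651,548 / 17,146 machine-hours = $38 per machine-hour.
Year 1: 3,627 × $38 = $137,826. Book value $645,222.
Year 2: 1,358 × $38 = $51,604. Book value $593,618.
Year 3: 4,837 × $38 = $183,806. Book value $409,812.

$409,812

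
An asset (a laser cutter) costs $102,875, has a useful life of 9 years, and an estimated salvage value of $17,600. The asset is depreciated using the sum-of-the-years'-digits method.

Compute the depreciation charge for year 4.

$11,370

Depreciable base = $102,875 − $17,600 = $85,275.
Sum of the years' digits = 9+8+7+6+5+4+3+2+1 = 45.
Year 1: $85,275 × 9/45 = $17,055. Book value $85,820.
Year 2: $85,275 × 8/45 = $15,160. Book value $70,660.
Year 3: $85,275 × 7/45 = $13,265. Book value $57,395.
Year 4: $85,275 × 6/45 = $11,370. Book value $46,025.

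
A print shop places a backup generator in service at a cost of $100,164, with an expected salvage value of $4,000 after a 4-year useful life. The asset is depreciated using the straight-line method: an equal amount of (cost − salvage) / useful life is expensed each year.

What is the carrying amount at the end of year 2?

$52,082

Depreciable base = $100,164 − $4,000 = $96,164.
Annual expense = $96,164 / 4 = $24,041.
End of year 1: book value $76,123.
End of year 2: book value $52,082.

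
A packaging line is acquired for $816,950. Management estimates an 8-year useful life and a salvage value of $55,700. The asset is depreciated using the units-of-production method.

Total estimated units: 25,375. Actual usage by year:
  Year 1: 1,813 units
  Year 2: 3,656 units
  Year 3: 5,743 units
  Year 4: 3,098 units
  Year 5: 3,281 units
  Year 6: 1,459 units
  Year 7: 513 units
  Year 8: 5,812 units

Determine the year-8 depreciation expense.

$174,360

Depreciable base = $816,950 − $55,700 = $761,250.
Rate = $761,250 / 25,375 units = $30 per unit.
Year 1: 1,813 × $30 = $54,390. Book value $762,560.
Year 2: 3,656 × $30 = $109,680. Book value $652,880.
Year 3: 5,743 × $30 = $172,290. Book value $480,590.
Year 4: 3,098 × $30 = $92,940. Book value $387,650.
Year 5: 3,281 × $30 = $98,430. Book value $289,220.
Year 6: 1,459 × $30 = $43,770. Book value $245,450.
Year 7: 513 × $30 = $15,390. Book value $230,060.
Year 8: 5,812 × $30 = $174,360. Book value $55,700.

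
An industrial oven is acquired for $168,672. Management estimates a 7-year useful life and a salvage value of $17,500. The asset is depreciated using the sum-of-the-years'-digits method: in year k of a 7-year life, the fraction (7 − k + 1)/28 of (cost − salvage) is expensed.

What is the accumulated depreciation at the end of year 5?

Depreciable base = $168,672 − $17,500 = $151,172.
Sum of the years' digits = 7+6+5+4+3+2+1 = 28.
Year 1: $151,172 × 7/28 = $37,793. Book value $130,879.
Year 2: $151,172 × 6/28 = $32,394. Book value $98,485.
Year 3: $151,172 × 5/28 = $26,995. Book value $71,490.
Year 4: $151,172 × 4/28 = $21,596. Book value $49,894.
Year 5: $151,172 × 3/28 = $16,197. Book value $33,697.
Accumulated through year 5 = $168,672 − $33,697 = $134,975.

$134,975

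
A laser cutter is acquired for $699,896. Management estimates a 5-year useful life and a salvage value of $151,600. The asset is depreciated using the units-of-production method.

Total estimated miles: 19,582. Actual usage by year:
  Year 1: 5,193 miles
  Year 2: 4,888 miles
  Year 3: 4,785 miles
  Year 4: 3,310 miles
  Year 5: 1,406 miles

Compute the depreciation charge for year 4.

Depreciable base = $699,896 − $151,600 = $548,296.
Rate = $548,296 / 19,582 miles = $28 per mile.
Year 1: 5,193 × $28 = $145,404. Book value $554,492.
Year 2: 4,888 × $28 = $136,864. Book value $417,628.
Year 3: 4,785 × $28 = $133,980. Book value $283,648.
Year 4: 3,310 × $28 = $92,680. Book value $190,968.

$92,680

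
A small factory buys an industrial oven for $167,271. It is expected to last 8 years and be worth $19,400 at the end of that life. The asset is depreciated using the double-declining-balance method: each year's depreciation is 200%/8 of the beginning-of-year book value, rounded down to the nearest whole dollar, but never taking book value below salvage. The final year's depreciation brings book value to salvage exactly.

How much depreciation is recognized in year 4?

$17,642

Depreciable base = $167,271 − $19,400 = $147,871.
Year 1: ⌊$167,271 × 200%/8⌋ = $41,817. Book value $125,454.
Year 2: ⌊$125,454 × 200%/8⌋ = $31,363. Book value $94,091.
Year 3: ⌊$94,091 × 200%/8⌋ = $23,522. Book value $70,569.
Year 4: ⌊$70,569 × 200%/8⌋ = $17,642. Book value $52,927.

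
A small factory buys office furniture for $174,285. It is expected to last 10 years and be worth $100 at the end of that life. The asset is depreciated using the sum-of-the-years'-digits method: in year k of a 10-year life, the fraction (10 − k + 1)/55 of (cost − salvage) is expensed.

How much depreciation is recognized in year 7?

$12,668

Depreciable base = $174,285 − $100 = $174,185.
Sum of the years' digits = 10+9+8+7+6+5+4+3+2+1 = 55.
Year 1: $174,185 × 10/55 = $31,670. Book value $142,615.
Year 2: $174,185 × 9/55 = $28,503. Book value $114,112.
Year 3: $174,185 × 8/55 = $25,336. Book value $88,776.
Year 4: $174,185 × 7/55 = $22,169. Book value $66,607.
Year 5: $174,185 × 6/55 = $19,002. Book value $47,605.
Year 6: $174,185 × 5/55 = $15,835. Book value $31,770.
Year 7: $174,185 × 4/55 = $12,668. Book value $19,102.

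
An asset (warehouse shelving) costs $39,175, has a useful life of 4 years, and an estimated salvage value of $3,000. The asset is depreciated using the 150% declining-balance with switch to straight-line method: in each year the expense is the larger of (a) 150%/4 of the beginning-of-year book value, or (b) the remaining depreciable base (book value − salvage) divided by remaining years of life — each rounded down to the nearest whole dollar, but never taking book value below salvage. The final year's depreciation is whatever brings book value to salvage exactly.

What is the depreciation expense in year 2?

$9,181

Depreciable base = $39,175 − $3,000 = $36,175.
Year 1: DB = ⌊$39,175 × 150%/4⌋ = $14,690; SL = ⌊$36,175/4⌋ = $9,043 → take DB $14,690. Book value $24,485.
Year 2: DB = ⌊$24,485 × 150%/4⌋ = $9,181; SL = ⌊$21,485/3⌋ = $7,161 → take DB $9,181. Book value $15,304.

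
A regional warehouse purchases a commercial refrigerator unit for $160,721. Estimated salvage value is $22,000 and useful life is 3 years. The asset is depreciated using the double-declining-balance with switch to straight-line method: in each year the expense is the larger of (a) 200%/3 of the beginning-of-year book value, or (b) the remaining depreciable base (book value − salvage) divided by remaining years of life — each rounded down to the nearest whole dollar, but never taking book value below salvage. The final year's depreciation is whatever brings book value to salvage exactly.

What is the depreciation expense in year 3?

$0

Depreciable base = $160,721 − $22,000 = $138,721.
Year 1: DB = ⌊$160,721 × 200%/3⌋ = $107,147; SL = ⌊$138,721/3⌋ = $46,240 → take DB $107,147. Book value $53,574.
Year 2: DB = ⌊$53,574 × 200%/3⌋ = $35,716; SL = ⌊$31,574/2⌋ = $15,787 → take DB $35,716, capped at $31,574. Book value $22,000.
Year 3 (final): $22,000 − $22,000 = $0. Book value $22,000.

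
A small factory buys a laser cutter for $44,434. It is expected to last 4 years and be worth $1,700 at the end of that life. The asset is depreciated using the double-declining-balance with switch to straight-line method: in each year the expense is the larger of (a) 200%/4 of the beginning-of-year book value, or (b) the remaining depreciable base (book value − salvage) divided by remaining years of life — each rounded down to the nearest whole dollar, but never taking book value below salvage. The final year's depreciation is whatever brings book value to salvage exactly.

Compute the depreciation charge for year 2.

Depreciable base = $44,434 − $1,700 = $42,734.
Year 1: DB = ⌊$44,434 × 200%/4⌋ = $22,217; SL = ⌊$42,734/4⌋ = $10,683 → take DB $22,217. Book value $22,217.
Year 2: DB = ⌊$22,217 × 200%/4⌋ = $11,108; SL = ⌊$20,517/3⌋ = $6,839 → take DB $11,108. Book value $11,109.

$11,108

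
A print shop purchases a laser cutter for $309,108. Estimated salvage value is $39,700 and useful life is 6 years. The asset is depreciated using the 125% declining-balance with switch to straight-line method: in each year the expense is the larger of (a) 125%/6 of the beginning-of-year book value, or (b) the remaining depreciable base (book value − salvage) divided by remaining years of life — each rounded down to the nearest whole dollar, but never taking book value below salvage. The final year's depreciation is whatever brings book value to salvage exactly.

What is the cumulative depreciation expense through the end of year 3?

$155,738

Depreciable base = $309,108 − $39,700 = $269,408.
Year 1: DB = ⌊$309,108 × 125%/6⌋ = $64,397; SL = ⌊$269,408/6⌋ = $44,901 → take DB $64,397. Book value $244,711.
Year 2: DB = ⌊$244,711 × 125%/6⌋ = $50,981; SL = ⌊$205,011/5⌋ = $41,002 → take DB $50,981. Book value $193,730.
Year 3: DB = ⌊$193,730 × 125%/6⌋ = $40,360; SL = ⌊$154,030/4⌋ = $38,507 → take DB $40,360. Book value $153,370.
Accumulated through year 3 = $309,108 − $153,370 = $155,738.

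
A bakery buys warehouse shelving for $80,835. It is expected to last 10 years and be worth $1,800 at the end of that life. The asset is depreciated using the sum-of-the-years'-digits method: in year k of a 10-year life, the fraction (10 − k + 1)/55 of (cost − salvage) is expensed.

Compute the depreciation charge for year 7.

Depreciable base = $80,835 − $1,800 = $79,035.
Sum of the years' digits = 10+9+8+7+6+5+4+3+2+1 = 55.
Year 1: $79,035 × 10/55 = $14,370. Book value $66,465.
Year 2: $79,035 × 9/55 = $12,933. Book value $53,532.
Year 3: $79,035 × 8/55 = $11,496. Book value $42,036.
Year 4: $79,035 × 7/55 = $10,059. Book value $31,977.
Year 5: $79,035 × 6/55 = $8,622. Book value $23,355.
Year 6: $79,035 × 5/55 = $7,185. Book value $16,170.
Year 7: $79,035 × 4/55 = $5,748. Book value $10,422.

$5,748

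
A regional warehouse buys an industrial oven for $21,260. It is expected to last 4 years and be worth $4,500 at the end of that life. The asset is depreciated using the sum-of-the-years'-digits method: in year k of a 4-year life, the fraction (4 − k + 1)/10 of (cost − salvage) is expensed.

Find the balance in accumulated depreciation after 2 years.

Depreciable base = $21,260 − $4,500 = $16,760.
Sum of the years' digits = 4+3+2+1 = 10.
Year 1: $16,760 × 4/10 = $6,704. Book value $14,556.
Year 2: $16,760 × 3/10 = $5,028. Book value $9,528.
Accumulated through year 2 = $21,260 − $9,528 = $11,732.

$11,732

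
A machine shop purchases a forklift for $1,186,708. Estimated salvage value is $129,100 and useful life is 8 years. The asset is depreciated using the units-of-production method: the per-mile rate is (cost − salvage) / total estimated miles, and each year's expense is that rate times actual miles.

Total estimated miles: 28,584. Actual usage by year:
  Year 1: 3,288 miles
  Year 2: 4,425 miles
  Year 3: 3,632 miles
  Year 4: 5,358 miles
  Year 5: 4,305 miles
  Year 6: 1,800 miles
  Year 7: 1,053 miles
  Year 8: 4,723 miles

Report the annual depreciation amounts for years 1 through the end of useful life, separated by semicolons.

$121,656; $163,725; $134,384; $198,246; $159,285; $66,600; $38,961; $174,751

Depreciable base = $1,186,708 − $129,100 = $1,057,608.
Rate = $1,057,608 / 28,584 miles = $37 per mile.
Year 1: 3,288 × $37 = $121,656. Book value $1,065,052.
Year 2: 4,425 × $37 = $163,725. Book value $901,327.
Year 3: 3,632 × $37 = $134,384. Book value $766,943.
Year 4: 5,358 × $37 = $198,246. Book value $568,697.
Year 5: 4,305 × $37 = $159,285. Book value $409,412.
Year 6: 1,800 × $37 = $66,600. Book value $342,812.
Year 7: 1,053 × $37 = $38,961. Book value $303,851.
Year 8: 4,723 × $37 = $174,751. Book value $129,100.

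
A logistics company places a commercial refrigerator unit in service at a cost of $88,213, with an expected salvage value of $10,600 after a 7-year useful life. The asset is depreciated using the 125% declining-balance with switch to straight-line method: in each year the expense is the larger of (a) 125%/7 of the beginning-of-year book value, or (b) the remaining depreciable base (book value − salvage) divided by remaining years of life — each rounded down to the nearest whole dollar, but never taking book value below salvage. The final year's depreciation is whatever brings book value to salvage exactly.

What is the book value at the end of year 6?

$20,174

Depreciable base = $88,213 − $10,600 = $77,613.
Year 1: DB = ⌊$88,213 × 125%/7⌋ = $15,752; SL = ⌊$77,613/7⌋ = $11,087 → take DB $15,752. Book value $72,461.
Year 2: DB = ⌊$72,461 × 125%/7⌋ = $12,939; SL = ⌊$61,861/6⌋ = $10,310 → take DB $12,939. Book value $59,522.
Year 3: DB = ⌊$59,522 × 125%/7⌋ = $10,628; SL = ⌊$48,922/5⌋ = $9,784 → take DB $10,628. Book value $48,894.
Year 4: DB = ⌊$48,894 × 125%/7⌋ = $8,731; SL = ⌊$38,294/4⌋ = $9,573 → take SL $9,573. Book value $39,321.
Year 5: DB = ⌊$39,321 × 125%/7⌋ = $7,021; SL = ⌊$28,721/3⌋ = $9,573 → take SL $9,573. Book value $29,748.
Year 6: DB = ⌊$29,748 × 125%/7⌋ = $5,312; SL = ⌊$19,148/2⌋ = $9,574 → take SL $9,574. Book value $20,174.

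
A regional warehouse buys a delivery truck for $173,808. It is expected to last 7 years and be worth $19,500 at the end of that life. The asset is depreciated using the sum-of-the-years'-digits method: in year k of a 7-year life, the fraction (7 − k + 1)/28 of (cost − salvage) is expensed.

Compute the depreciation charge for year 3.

$27,555

Depreciable base = $173,808 − $19,500 = $154,308.
Sum of the years' digits = 7+6+5+4+3+2+1 = 28.
Year 1: $154,308 × 7/28 = $38,577. Book value $135,231.
Year 2: $154,308 × 6/28 = $33,066. Book value $102,165.
Year 3: $154,308 × 5/28 = $27,555. Book value $74,610.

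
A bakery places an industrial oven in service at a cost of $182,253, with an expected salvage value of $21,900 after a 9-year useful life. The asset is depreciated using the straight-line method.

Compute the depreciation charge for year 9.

$17,817

Depreciable base = $182,253 − $21,900 = $160,353.
Annual expense = $160,353 / 9 = $17,817.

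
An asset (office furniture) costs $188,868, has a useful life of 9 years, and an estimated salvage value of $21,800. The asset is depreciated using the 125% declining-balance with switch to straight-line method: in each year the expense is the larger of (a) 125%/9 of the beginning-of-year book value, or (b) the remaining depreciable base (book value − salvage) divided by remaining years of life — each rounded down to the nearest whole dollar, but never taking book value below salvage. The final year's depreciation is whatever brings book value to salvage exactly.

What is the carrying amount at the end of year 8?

$38,210

Depreciable base = $188,868 − $21,800 = $167,068.
Year 1: DB = ⌊$188,868 × 125%/9⌋ = $26,231; SL = ⌊$167,068/9⌋ = $18,563 → take DB $26,231. Book value $162,637.
Year 2: DB = ⌊$162,637 × 125%/9⌋ = $22,588; SL = ⌊$140,837/8⌋ = $17,604 → take DB $22,588. Book value $140,049.
Year 3: DB = ⌊$140,049 × 125%/9⌋ = $19,451; SL = ⌊$118,249/7⌋ = $16,892 → take DB $19,451. Book value $120,598.
Year 4: DB = ⌊$120,598 × 125%/9⌋ = $16,749; SL = ⌊$98,798/6⌋ = $16,466 → take DB $16,749. Book value $103,849.
Year 5: DB = ⌊$103,849 × 125%/9⌋ = $14,423; SL = ⌊$82,049/5⌋ = $16,409 → take SL $16,409. Book value $87,440.
Year 6: DB = ⌊$87,440 × 125%/9⌋ = $12,144; SL = ⌊$65,640/4⌋ = $16,410 → take SL $16,410. Book value $71,030.
Year 7: DB = ⌊$71,030 × 125%/9⌋ = $9,865; SL = ⌊$49,230/3⌋ = $16,410 → take SL $16,410. Book value $54,620.
Year 8: DB = ⌊$54,620 × 125%/9⌋ = $7,586; SL = ⌊$32,820/2⌋ = $16,410 → take SL $16,410. Book value $38,210.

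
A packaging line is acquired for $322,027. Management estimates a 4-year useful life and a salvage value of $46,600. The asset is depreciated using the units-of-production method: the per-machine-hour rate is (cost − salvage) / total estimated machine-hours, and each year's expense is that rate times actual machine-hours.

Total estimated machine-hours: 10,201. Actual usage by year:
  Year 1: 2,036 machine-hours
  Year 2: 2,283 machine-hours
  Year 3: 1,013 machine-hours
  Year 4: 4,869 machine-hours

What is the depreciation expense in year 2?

Depreciable base = $322,027 − $46,600 = $275,427.
Rate = $275,427 / 10,201 machine-hours = $27 per machine-hour.
Year 1: 2,036 × $27 = $54,972. Book value $267,055.
Year 2: 2,283 × $27 = $61,641. Book value $205,414.

$61,641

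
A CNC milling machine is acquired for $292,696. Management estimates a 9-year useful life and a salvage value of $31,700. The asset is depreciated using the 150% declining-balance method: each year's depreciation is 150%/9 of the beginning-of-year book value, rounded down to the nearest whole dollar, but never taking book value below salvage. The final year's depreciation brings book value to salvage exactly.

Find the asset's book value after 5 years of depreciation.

Depreciable base = $292,696 − $31,700 = $260,996.
Year 1: ⌊$292,696 × 150%/9⌋ = $48,782. Book value $243,914.
Year 2: ⌊$243,914 × 150%/9⌋ = $40,652. Book value $203,262.
Year 3: ⌊$203,262 × 150%/9⌋ = $33,877. Book value $169,385.
Year 4: ⌊$169,385 × 150%/9⌋ = $28,230. Book value $141,155.
Year 5: ⌊$141,155 × 150%/9⌋ = $23,525. Book value $117,630.

$117,630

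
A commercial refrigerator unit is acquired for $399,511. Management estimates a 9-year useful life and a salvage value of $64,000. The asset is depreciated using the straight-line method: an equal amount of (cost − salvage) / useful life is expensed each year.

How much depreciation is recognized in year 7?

Depreciable base = $399,511 − $64,000 = $335,511.
Annual expense = $335,511 / 9 = $37,279.

$37,279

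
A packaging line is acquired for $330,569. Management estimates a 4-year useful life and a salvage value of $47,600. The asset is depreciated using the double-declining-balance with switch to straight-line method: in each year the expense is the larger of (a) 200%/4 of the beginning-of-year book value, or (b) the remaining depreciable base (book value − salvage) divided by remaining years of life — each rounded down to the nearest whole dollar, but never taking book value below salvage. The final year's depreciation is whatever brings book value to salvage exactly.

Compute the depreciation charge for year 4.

$0

Depreciable base = $330,569 − $47,600 = $282,969.
Year 1: DB = ⌊$330,569 × 200%/4⌋ = $165,284; SL = ⌊$282,969/4⌋ = $70,742 → take DB $165,284. Book value $165,285.
Year 2: DB = ⌊$165,285 × 200%/4⌋ = $82,642; SL = ⌊$117,685/3⌋ = $39,228 → take DB $82,642. Book value $82,643.
Year 3: DB = ⌊$82,643 × 200%/4⌋ = $41,321; SL = ⌊$35,043/2⌋ = $17,521 → take DB $41,321, capped at $35,043. Book value $47,600.
Year 4 (final): $47,600 − $47,600 = $0. Book value $47,600.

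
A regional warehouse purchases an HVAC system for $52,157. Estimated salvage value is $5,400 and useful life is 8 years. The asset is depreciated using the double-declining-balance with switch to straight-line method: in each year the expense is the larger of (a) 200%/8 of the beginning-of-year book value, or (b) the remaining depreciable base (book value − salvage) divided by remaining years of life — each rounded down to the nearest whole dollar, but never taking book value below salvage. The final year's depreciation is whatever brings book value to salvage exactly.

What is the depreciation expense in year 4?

$5,501

Depreciable base = $52,157 − $5,400 = $46,757.
Year 1: DB = ⌊$52,157 × 200%/8⌋ = $13,039; SL = ⌊$46,757/8⌋ = $5,844 → take DB $13,039. Book value $39,118.
Year 2: DB = ⌊$39,118 × 200%/8⌋ = $9,779; SL = ⌊$33,718/7⌋ = $4,816 → take DB $9,779. Book value $29,339.
Year 3: DB = ⌊$29,339 × 200%/8⌋ = $7,334; SL = ⌊$23,939/6⌋ = $3,989 → take DB $7,334. Book value $22,005.
Year 4: DB = ⌊$22,005 × 200%/8⌋ = $5,501; SL = ⌊$16,605/5⌋ = $3,321 → take DB $5,501. Book value $16,504.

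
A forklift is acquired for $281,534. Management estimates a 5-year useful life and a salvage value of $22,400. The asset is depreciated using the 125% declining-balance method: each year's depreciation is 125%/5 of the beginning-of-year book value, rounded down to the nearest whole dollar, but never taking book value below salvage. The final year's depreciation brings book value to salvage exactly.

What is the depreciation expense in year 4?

Depreciable base = $281,534 − $22,400 = $259,134.
Year 1: ⌊$281,534 × 125%/5⌋ = $70,383. Book value $211,151.
Year 2: ⌊$211,151 × 125%/5⌋ = $52,787. Book value $158,364.
Year 3: ⌊$158,364 × 125%/5⌋ = $39,591. Book value $118,773.
Year 4: ⌊$118,773 × 125%/5⌋ = $29,693. Book value $89,080.

$29,693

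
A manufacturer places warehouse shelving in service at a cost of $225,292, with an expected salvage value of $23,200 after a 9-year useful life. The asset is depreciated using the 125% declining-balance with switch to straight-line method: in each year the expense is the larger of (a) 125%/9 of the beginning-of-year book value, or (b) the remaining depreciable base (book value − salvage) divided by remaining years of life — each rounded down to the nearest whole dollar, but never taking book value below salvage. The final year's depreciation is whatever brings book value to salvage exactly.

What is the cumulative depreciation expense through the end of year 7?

$161,872

Depreciable base = $225,292 − $23,200 = $202,092.
Year 1: DB = ⌊$225,292 × 125%/9⌋ = $31,290; SL = ⌊$202,092/9⌋ = $22,454 → take DB $31,290. Book value $194,002.
Year 2: DB = ⌊$194,002 × 125%/9⌋ = $26,944; SL = ⌊$170,802/8⌋ = $21,350 → take DB $26,944. Book value $167,058.
Year 3: DB = ⌊$167,058 × 125%/9⌋ = $23,202; SL = ⌊$143,858/7⌋ = $20,551 → take DB $23,202. Book value $143,856.
Year 4: DB = ⌊$143,856 × 125%/9⌋ = $19,980; SL = ⌊$120,656/6⌋ = $20,109 → take SL $20,109. Book value $123,747.
Year 5: DB = ⌊$123,747 × 125%/9⌋ = $17,187; SL = ⌊$100,547/5⌋ = $20,109 → take SL $20,109. Book value $103,638.
Year 6: DB = ⌊$103,638 × 125%/9⌋ = $14,394; SL = ⌊$80,438/4⌋ = $20,109 → take SL $20,109. Book value $83,529.
Year 7: DB = ⌊$83,529 × 125%/9⌋ = $11,601; SL = ⌊$60,329/3⌋ = $20,109 → take SL $20,109. Book value $63,420.
Accumulated through year 7 = $225,292 − $63,420 = $161,872.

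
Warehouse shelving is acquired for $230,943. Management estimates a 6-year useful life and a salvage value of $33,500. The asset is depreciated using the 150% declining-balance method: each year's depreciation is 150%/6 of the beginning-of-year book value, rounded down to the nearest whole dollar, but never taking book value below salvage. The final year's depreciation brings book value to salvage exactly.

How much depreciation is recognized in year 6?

$21,305

Depreciable base = $230,943 − $33,500 = $197,443.
Year 1: ⌊$230,943 × 150%/6⌋ = $57,735. Book value $173,208.
Year 2: ⌊$173,208 × 150%/6⌋ = $43,302. Book value $129,906.
Year 3: ⌊$129,906 × 150%/6⌋ = $32,476. Book value $97,430.
Year 4: ⌊$97,430 × 150%/6⌋ = $24,357. Book value $73,073.
Year 5: ⌊$73,073 × 150%/6⌋ = $18,268. Book value $54,805.
Year 6 (final): $54,805 − $33,500 = $21,305. Book value $33,500.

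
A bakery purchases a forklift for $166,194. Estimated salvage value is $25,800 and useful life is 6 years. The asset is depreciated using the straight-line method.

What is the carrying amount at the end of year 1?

$142,795

Depreciable base = $166,194 − $25,800 = $140,394.
Annual expense = $140,394 / 6 = $23,399.
End of year 1: book value $142,795.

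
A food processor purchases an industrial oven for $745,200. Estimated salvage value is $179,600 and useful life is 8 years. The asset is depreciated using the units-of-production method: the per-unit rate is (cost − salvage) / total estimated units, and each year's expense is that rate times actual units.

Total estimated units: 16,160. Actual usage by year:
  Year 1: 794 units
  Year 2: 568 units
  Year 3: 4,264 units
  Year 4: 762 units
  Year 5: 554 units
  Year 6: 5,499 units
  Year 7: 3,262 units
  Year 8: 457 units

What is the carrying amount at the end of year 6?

$309,765

Depreciable base = $745,200 − $179,600 = $565,600.
Rate = $565,600 / 16,160 units = $35 per unit.
Year 1: 794 × $35 = $27,790. Book value $717,410.
Year 2: 568 × $35 = $19,880. Book value $697,530.
Year 3: 4,264 × $35 = $149,240. Book value $548,290.
Year 4: 762 × $35 = $26,670. Book value $521,620.
Year 5: 554 × $35 = $19,390. Book value $502,230.
Year 6: 5,499 × $35 = $192,465. Book value $309,765.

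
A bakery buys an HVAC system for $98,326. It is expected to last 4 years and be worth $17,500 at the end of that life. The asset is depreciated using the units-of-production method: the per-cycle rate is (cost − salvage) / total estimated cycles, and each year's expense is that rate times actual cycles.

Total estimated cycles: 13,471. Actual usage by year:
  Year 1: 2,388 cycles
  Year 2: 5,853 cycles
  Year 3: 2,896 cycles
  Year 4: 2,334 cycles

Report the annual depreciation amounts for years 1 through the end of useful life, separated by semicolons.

Depreciable base = $98,326 − $17,500 = $80,826.
Rate = $80,826 / 13,471 cycles = $6 per cycle.
Year 1: 2,388 × $6 = $14,328. Book value $83,998.
Year 2: 5,853 × $6 = $35,118. Book value $48,880.
Year 3: 2,896 × $6 = $17,376. Book value $31,504.
Year 4: 2,334 × $6 = $14,004. Book value $17,500.

$14,328; $35,118; $17,376; $14,004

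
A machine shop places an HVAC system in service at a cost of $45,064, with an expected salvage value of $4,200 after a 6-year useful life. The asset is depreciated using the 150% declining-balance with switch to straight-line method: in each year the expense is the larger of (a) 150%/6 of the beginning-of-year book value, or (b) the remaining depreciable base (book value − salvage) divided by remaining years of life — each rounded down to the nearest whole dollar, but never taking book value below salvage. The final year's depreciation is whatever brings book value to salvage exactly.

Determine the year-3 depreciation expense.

$6,337

Depreciable base = $45,064 − $4,200 = $40,864.
Year 1: DB = ⌊$45,064 × 150%/6⌋ = $11,266; SL = ⌊$40,864/6⌋ = $6,810 → take DB $11,266. Book value $33,798.
Year 2: DB = ⌊$33,798 × 150%/6⌋ = $8,449; SL = ⌊$29,598/5⌋ = $5,919 → take DB $8,449. Book value $25,349.
Year 3: DB = ⌊$25,349 × 150%/6⌋ = $6,337; SL = ⌊$21,149/4⌋ = $5,287 → take DB $6,337. Book value $19,012.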